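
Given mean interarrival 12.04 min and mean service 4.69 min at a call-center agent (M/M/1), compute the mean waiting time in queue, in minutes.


λ = 60/12.04 = 4.9834 /hr
μ = 60/4.69 = 12.7932 /hr
ρ = λ/μ = 4.9834/12.7932 = 0.3895
Wq = ρ/(μ−λ) = 0.3895/(12.7932−4.9834) = 0.04988 hr
In minutes: 0.04988·60 = 2.993 min

Final: 2.993 min


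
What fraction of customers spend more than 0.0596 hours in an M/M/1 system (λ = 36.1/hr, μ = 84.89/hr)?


W ~ Exponential(μ−λ) for M/M/1.
μ − λ = 84.89 − 36.1 = 48.7900
P(W > t) = e^{−(μ−λ)t} = e^{−2.9079} = 0.054591

Final: 0.054591


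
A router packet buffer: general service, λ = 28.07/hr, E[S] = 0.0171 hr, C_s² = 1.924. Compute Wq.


ρ = λ·E[S] = 28.07·0.0171 = 0.4800
E[S²] = E[S]²(1+C_s²) = 0.0171²·(1+1.924) = 0.0008550
Wq = λ·E[S²]/(2(1−ρ)) = 28.07·0.0008550/(2·0.5200) = 0.02308 hr

Final: 0.02308 hr


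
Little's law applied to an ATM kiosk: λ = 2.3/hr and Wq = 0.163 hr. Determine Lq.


Lq = λWq = 2.3·0.163 = 0.3749

Final: 0.3749


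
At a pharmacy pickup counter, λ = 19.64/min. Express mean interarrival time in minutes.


Mean interarrival time = 1/λ = 1/19.64 minute = 0.05092 minute
In minutes: 0.05092 × 1 = 0.05092 min

Final: 0.05092 min


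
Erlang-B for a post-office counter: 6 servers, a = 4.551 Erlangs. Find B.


B(c,a) = (a^c/c!) / Σ_{k=0}^{c} a^k/k!
a^6/6! = 12.339811
Σ terms (k=0..6): 1.00000 + 4.55100 + 10.35580 + 15.70975 + 17.87377 + 16.26870 + 12.33981 = 78.098831
B = 12.339811/78.098831 = 0.158003

Final: 0.158003


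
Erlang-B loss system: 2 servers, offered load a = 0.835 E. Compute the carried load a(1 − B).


B(2,0.835) = 0.159649 (Erlang-B)
Carried load = a(1 − B) = 0.835·(1 − 0.159649) = 0.835·0.840351 = 0.7017 E

Final: 0.7017 Erlangs


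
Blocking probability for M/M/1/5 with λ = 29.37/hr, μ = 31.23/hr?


ρ = λ/μ = 29.37/31.23 = 0.9404
P_K = (1−ρ)ρ^K/(1−ρ^(K+1)) = (0.05956·0.735631)/(1 − 0.691818)
= 0.043813/0.308182 = 0.142165

Final: 0.142165


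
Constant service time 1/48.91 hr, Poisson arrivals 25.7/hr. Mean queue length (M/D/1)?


ρ = 25.7/48.91 = 0.5255
M/D/1: Lq = ρ²/(2(1−ρ)) = 0.2761/(2·0.4745) = 0.29091

Final: 0.29091


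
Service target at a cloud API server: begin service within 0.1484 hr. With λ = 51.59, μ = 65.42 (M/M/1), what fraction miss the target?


ρ = 51.59/65.42 = 0.7886
P(Wq > t) = ρ·e^{−(μ−λ)t} = 0.7886·e^{−2.0524}
= 0.7886·0.128430 = 0.101279

Final: 0.101279


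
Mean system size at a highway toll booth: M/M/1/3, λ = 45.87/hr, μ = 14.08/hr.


ρ = 45.87/14.08 = 3.2578
L = ρ[1 − (K+1)ρ^K + Kρ^(K+1)] / [(1−ρ)(1−ρ^(K+1))]
Numerator: 3.2578·(1 − 4·34.576279 + 3·112.643034) = 653.595332
Denominator: (-2.2578)·(-111.643034) = 252.069039
L = 653.595332/252.069039 = 2.5929

Final: 2.5929


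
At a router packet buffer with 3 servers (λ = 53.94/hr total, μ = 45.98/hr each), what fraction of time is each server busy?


ρ = λ/(cμ) = 53.94/(3·45.98) = 53.94/137.94 = 0.3910

Final: 0.3910


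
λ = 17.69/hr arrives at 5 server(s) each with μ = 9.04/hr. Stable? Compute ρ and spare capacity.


Total capacity cμ = 5·9.04 = 45.20/hr
ρ = λ/(cμ) = 17.69/45.20 = 0.3914
Stable ⇔ ρ < 1: YES
Spare capacity = cμ − λ = 45.20 − 17.69 = 27.51/hr

Final: ρ = 0.3914; stable; margin = 27.51/hr


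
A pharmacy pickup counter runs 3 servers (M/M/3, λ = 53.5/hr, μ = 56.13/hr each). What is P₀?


a = λ/μ = 53.5/56.13 = 0.9531; ρ = a/c = 0.3177
Σ_{k=0}^{2} a^k/k! (terms k=0..2) = 1.00000 + 0.95314 + 0.45424 = 2.40739
Tail: a^3/(3!(1−ρ)) = 0.86592/(6·0.6823) = 0.21152
P₀ = 1/(2.40739 + 0.21152) = 1/2.61891 = 0.381838

Final: 0.381838


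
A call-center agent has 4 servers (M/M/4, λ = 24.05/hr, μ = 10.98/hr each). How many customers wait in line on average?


a = λ/μ = 2.1903; ρ = a/4 = 0.5476
P₀ = 0.105704
Lq = P₀·a^c·ρ / (c!·(1−ρ)²) = 0.105704·23.01712·0.5476/(24·0.20468)
= 0.27121

Final: 0.27121


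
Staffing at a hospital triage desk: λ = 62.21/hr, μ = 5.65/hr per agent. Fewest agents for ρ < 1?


Stability requires cμ > λ ⇔ c > λ/μ.
λ/μ = 62.21/5.65 = 11.0106
Minimum integer c = ⌊11.0106⌋ + 1 = 12
Check: 12·5.65 = 67.80 > 62.21, while 11·5.65 = 62.15 ≤ 62.21

Final: 12 servers


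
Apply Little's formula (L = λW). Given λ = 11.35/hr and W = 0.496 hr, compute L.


L = λW = 11.35·0.496 = 5.6296

Final: 5.6296


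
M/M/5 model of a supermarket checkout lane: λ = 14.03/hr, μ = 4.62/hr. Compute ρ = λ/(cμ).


ρ = λ/(cμ) = 14.03/(5·4.62) = 14.03/23.10 = 0.6074

Final: 0.6074


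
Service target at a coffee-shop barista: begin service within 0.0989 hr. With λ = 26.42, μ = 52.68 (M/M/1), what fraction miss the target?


ρ = 26.42/52.68 = 0.5015
P(Wq > t) = ρ·e^{−(μ−λ)t} = 0.5015·e^{−2.5971}
= 0.5015·0.074488 = 0.037357

Final: 0.037357


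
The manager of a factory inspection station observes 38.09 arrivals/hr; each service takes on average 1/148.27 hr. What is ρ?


ρ = λ/μ = 38.09/148.27 = 0.2569

Final: 0.2569


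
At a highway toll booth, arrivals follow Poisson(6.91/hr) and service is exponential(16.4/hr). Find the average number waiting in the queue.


ρ = 6.91/16.4 = 0.4213
Lq = ρ²/(1−ρ) = 0.1775/0.5787 = 0.3068

Final: 0.3068


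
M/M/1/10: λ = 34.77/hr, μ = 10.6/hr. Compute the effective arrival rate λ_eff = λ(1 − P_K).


ρ = 3.2802; P_K = (1−ρ)ρ^10/(1−ρ^11) = 0.695141
λ_eff = λ(1 − P_K) = 34.77·(1 − 0.695141) = 34.77·0.304859 = 10.5999 /hr

Final: 10.5999 /hr


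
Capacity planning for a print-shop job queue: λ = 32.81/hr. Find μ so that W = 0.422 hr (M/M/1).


W = 1/(μ−λ) ⇒ μ − λ = 1/W = 1/0.422 = 2.3697
μ = λ + 1/W = 32.81 + 2.3697 = 35.1797 per hr

Final: 35.1797 /hr


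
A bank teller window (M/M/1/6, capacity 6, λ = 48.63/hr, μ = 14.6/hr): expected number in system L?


ρ = 48.63/14.6 = 3.3308
L = ρ[1 − (K+1)ρ^K + Kρ^(K+1)] / [(1−ρ)(1−ρ^(K+1))]
Numerator: 3.3308·(1 − 7·1365.552755 + 6·4548.413046) = 59064.162683
Denominator: (-2.3308)·(-4547.413046) = 10599.209996
L = 59064.162683/10599.209996 = 5.5725

Final: 5.5725


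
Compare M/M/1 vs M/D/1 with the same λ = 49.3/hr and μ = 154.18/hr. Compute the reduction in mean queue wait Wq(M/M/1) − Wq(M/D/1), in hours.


ρ = 49.3/154.18 = 0.3198
Wq(M/M/1) = ρ/(μ−λ) = 0.3198/104.88 = 0.003049 hr
Wq(M/D/1) = ρ/(2(μ−λ)) = 0.001524 hr
Savings = 0.003049 − 0.001524 = 0.001524 hr

Final: 0.001524 hr


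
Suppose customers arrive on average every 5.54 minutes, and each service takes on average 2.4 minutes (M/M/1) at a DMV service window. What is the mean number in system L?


λ = 60/5.54 = 10.8303 /hr
μ = 60/2.4 = 25.0000 /hr
ρ = λ/μ = 10.8303/25.0000 = 0.4332
L = ρ/(1−ρ) = 0.4332/0.5668 = 0.7643

Final: 0.7643


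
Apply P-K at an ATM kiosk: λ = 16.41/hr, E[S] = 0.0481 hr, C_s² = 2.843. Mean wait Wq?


ρ = λ·E[S] = 16.41·0.0481 = 0.7893
E[S²] = E[S]²(1+C_s²) = 0.0481²·(1+2.843) = 0.008891
Wq = λ·E[S²]/(2(1−ρ)) = 16.41·0.008891/(2·0.2107) = 0.34627 hr

Final: 0.34627 hr


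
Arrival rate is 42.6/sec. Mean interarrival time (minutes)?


Mean interarrival time = 1/λ = 1/42.6 second = 0.02347 second
In minutes: 0.02347 × 0.0166667 = 0.0003912 min

Final: 0.0003912 min


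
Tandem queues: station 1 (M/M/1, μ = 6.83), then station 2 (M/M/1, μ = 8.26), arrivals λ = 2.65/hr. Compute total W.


Each node sees arrival rate λ = 2.65/hr (tandem ⇒ throughput preserved).
W₁ = 1/(μ₁−λ) = 1/(6.83−2.65) = 0.23923 hr
W₂ = 1/(μ₂−λ) = 1/(8.26−2.65) = 0.17825 hr
W_total = W₁ + W₂ = 0.23923 + 0.17825 = 0.41749 hr

Final: 0.41749 hr


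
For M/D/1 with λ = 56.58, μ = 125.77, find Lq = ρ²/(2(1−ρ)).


ρ = 56.58/125.77 = 0.4499
M/D/1: Lq = ρ²/(2(1−ρ)) = 0.2024/(2·0.5501) = 0.18394

Final: 0.18394


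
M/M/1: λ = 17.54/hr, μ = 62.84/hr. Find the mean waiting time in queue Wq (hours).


ρ = 17.54/62.84 = 0.2791
Wq = ρ/(μ−λ) = 0.2791/(62.84 − 17.54) = 0.2791/45.30 = 0.006162 hr

Final: 0.006162 hr


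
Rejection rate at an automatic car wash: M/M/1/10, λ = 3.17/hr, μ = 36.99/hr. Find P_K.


ρ = λ/μ = 3.17/36.99 = 0.08570
P_K = (1−ρ)ρ^K/(1−ρ^(K+1)) = (0.9143·2.137e-11)/(1 − 1.831e-12)
= 1.954e-11/1.000000 = 1.954e-11

Final: 1.954e-11


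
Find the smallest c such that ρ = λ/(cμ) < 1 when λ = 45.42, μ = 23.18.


Stability requires cμ > λ ⇔ c > λ/μ.
λ/μ = 45.42/23.18 = 1.9594
Minimum integer c = ⌊1.9594⌋ + 1 = 2
Check: 2·23.18 = 46.36 > 45.42, while 1·23.18 = 23.18 ≤ 45.42

Final: 2 servers


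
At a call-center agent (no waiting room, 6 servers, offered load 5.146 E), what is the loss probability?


B(c,a) = (a^c/c!) / Σ_{k=0}^{c} a^k/k!
a^6/6! = 25.792070
Σ terms (k=0..6): 1.00000 + 5.14600 + 13.24066 + 22.71214 + 29.21917 + 30.07237 + 25.79207 = 127.182411
B = 25.792070/127.182411 = 0.202796

Final: 0.202796


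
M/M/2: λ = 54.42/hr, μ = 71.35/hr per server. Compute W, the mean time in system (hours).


a = 0.7627; ρ = 0.3814; P₀ = 0.447849
Lq = P₀·a^c·ρ/(c!(1−ρ)²) = 0.12980
Wq = Lq/λ = 0.12980/54.42 = 0.002385 hr
W = Wq + 1/μ = 0.002385 + 0.01402 = 0.01640 hr

Final: 0.01640 hr


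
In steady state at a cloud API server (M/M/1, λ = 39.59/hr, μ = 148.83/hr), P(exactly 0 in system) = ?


ρ = 39.59/148.83 = 0.2660
P_n = (1−ρ)·ρ^n = (1 − 0.2660)·0.2660^0 = 0.7340·1.000000 = 0.733992

Final: 0.733992


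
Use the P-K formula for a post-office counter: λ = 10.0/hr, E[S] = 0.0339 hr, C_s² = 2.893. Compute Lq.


ρ = λ·E[S] = 10.0·0.0339 = 0.3390
Lq = ρ²(1+C_s²)/(2(1−ρ)) = 0.1149·(1+2.893)/(2·0.6610)
= 0.1149·3.8930/1.3220 = 0.33842

Final: 0.33842


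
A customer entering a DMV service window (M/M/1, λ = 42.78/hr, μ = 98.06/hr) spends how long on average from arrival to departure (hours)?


W = 1/(μ−λ) = 1/(98.06 − 42.78) = 1/55.28 = 0.01809 hr

Final: 0.01809 hr


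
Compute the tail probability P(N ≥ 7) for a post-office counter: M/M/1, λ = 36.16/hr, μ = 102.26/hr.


ρ = 36.16/102.26 = 0.3536
P(N ≥ n) = ρ^n = 0.3536^7 = 0.0006913

Final: 0.0006913


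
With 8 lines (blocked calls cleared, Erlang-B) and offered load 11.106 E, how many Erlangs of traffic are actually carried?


B(8,11.106) = 0.387194 (Erlang-B)
Carried load = a(1 − B) = 11.106·(1 − 0.387194) = 11.106·0.612806 = 6.8058 E

Final: 6.8058 Erlangs


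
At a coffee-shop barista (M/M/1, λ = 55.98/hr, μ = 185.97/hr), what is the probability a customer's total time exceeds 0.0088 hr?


W ~ Exponential(μ−λ) for M/M/1.
μ − λ = 185.97 − 55.98 = 129.9900
P(W > t) = e^{−(μ−λ)t} = e^{−1.1439} = 0.318570

Final: 0.318570


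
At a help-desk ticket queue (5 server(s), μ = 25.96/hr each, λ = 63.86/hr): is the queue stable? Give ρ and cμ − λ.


Total capacity cμ = 5·25.96 = 129.80/hr
ρ = λ/(cμ) = 63.86/129.80 = 0.4920
Stable ⇔ ρ < 1: YES
Spare capacity = cμ − λ = 129.80 − 63.86 = 65.94/hr

Final: ρ = 0.4920; stable; margin = 65.94/hr


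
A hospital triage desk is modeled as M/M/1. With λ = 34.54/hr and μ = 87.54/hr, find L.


ρ = λ/μ = 34.54/87.54 = 0.3946
L = ρ/(1−ρ) = 0.3946/(1 − 0.3946) = 0.3946/0.6054 = 0.6517

Final: 0.6517


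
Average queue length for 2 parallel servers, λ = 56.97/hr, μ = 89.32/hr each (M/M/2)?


a = λ/μ = 0.6378; ρ = a/2 = 0.3189
P₀ = 0.516404
Lq = P₀·a^c·ρ / (c!·(1−ρ)²) = 0.516404·0.40681·0.3189/(2·0.46388)
= 0.07221

Final: 0.07221


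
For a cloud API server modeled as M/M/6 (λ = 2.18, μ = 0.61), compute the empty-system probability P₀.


a = λ/μ = 2.18/0.61 = 3.5738; ρ = a/c = 0.5956
Σ_{k=0}^{5} a^k/k! (terms k=0..5) = 1.00000 + 3.57377 + 6.38592 + 7.60727 + 6.79666 + 4.85794 = 30.22155
Tail: a^6/(6!(1−ρ)) = 2083.33904/(720·0.4044) = 7.15561
P₀ = 1/(30.22155 + 7.15561) = 1/37.37717 = 0.026754

Final: 0.026754


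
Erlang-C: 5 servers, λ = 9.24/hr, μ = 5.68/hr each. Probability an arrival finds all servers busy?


a = λ/μ = 1.6268; ρ = a/5 = 0.3254
P₀ = 0.196080 (from M/M/c formula)
C(c,a) = [a^c/(c!(1−ρ))]·P₀ = [11.39248/(120·0.6746)]·0.196080
= 0.14072·0.196080 = 0.027593

Final: 0.027593


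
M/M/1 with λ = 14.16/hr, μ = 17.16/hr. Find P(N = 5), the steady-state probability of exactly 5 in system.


ρ = 14.16/17.16 = 0.8252
P_n = (1−ρ)·ρ^n = (1 − 0.8252)·0.8252^5 = 0.1748·0.382587 = 0.066886

Final: 0.066886


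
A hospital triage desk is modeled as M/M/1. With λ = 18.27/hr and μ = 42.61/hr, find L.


ρ = λ/μ = 18.27/42.61 = 0.4288
L = ρ/(1−ρ) = 0.4288/(1 − 0.4288) = 0.4288/0.5712 = 0.7506

Final: 0.7506


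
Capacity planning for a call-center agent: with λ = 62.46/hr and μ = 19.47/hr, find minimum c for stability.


Stability requires cμ > λ ⇔ c > λ/μ.
λ/μ = 62.46/19.47 = 3.2080
Minimum integer c = ⌊3.2080⌋ + 1 = 4
Check: 4·19.47 = 77.88 > 62.46, while 3·19.47 = 58.41 ≤ 62.46

Final: 4 servers


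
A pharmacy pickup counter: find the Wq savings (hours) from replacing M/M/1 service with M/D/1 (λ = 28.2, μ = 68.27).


ρ = 28.2/68.27 = 0.4131
Wq(M/M/1) = ρ/(μ−λ) = 0.4131/40.07 = 0.01031 hr
Wq(M/D/1) = ρ/(2(μ−λ)) = 0.005154 hr
Savings = 0.01031 − 0.005154 = 0.005154 hr

Final: 0.005154 hr


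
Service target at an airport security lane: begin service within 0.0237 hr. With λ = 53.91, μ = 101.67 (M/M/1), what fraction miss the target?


ρ = 53.91/101.67 = 0.5302
P(Wq > t) = ρ·e^{−(μ−λ)t} = 0.5302·e^{−1.1319}
= 0.5302·0.322416 = 0.170960

Final: 0.170960


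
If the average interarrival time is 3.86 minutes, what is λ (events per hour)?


λ = 1/(interarrival time) in consistent units.
1 hour = 60 min, so λ = 60/3.86 = 15.5440 per hour

Final: 15.5440 /hr


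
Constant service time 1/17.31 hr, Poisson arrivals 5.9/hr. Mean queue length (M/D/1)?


ρ = 5.9/17.31 = 0.3408
M/D/1: Lq = ρ²/(2(1−ρ)) = 0.1162/(2·0.6592) = 0.08812

Final: 0.08812


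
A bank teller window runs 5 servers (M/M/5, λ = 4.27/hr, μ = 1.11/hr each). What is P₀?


a = λ/μ = 4.27/1.11 = 3.8468; ρ = a/c = 0.7694
Σ_{k=0}^{4} a^k/k! (terms k=0..4) = 1.00000 + 3.84685 + 7.39912 + 9.48775 + 9.12448 = 30.85820
Tail: a^5/(5!(1−ρ)) = 842.41188/(120·0.2306) = 30.43871
P₀ = 1/(30.85820 + 30.43871) = 1/61.29691 = 0.016314

Final: 0.016314


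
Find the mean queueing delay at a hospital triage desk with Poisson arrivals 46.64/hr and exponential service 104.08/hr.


ρ = 46.64/104.08 = 0.4481
Wq = ρ/(μ−λ) = 0.4481/(104.08 − 46.64) = 0.4481/57.44 = 0.007801 hr

Final: 0.007801 hr


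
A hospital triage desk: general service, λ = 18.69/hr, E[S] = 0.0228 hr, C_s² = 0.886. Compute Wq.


ρ = λ·E[S] = 18.69·0.0228 = 0.4261
E[S²] = E[S]²(1+C_s²) = 0.0228²·(1+0.886) = 0.0009804
Wq = λ·E[S²]/(2(1−ρ)) = 18.69·0.0009804/(2·0.5739) = 0.01597 hr

Final: 0.01597 hr


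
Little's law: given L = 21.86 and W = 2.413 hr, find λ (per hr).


λ = L/W = 21.86/2.413 = 9.0593 /hr

Final: 9.0593 /hr


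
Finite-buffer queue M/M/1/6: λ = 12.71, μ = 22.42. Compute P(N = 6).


ρ = λ/μ = 12.71/22.42 = 0.5669
P_K = (1−ρ)ρ^K/(1−ρ^(K+1)) = (0.4331·0.033194)/(1 − 0.018818)
= 0.014376/0.981182 = 0.014652

Final: 0.014652


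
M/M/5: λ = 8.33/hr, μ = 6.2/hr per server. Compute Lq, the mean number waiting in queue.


a = λ/μ = 1.3435; ρ = a/5 = 0.2687
P₀ = 0.260690
Lq = P₀·a^c·ρ / (c!·(1−ρ)²) = 0.260690·4.37791·0.2687/(120·0.53479)
= 0.004779

Final: 0.004779


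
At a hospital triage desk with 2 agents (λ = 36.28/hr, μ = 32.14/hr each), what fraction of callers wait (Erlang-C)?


a = λ/μ = 1.1288; ρ = a/2 = 0.5644
P₀ = 0.278441 (from M/M/c formula)
C(c,a) = [a^c/(c!(1−ρ))]·P₀ = [1.27422/(2·0.4356)]·0.278441
= 1.46262·0.278441 = 0.407252

Final: 0.407252


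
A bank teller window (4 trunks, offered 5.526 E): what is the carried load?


B(4,5.526) = 0.437678 (Erlang-B)
Carried load = a(1 − B) = 5.526·(1 − 0.437678) = 5.526·0.562322 = 3.1074 E

Final: 3.1074 Erlangs


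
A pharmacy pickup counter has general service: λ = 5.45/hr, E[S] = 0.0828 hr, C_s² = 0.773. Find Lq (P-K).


ρ = λ·E[S] = 5.45·0.0828 = 0.4513
Lq = ρ²(1+C_s²)/(2(1−ρ)) = 0.2036·(1+0.773)/(2·0.5487)
= 0.2036·1.7730/1.0975 = 0.32898

Final: 0.32898


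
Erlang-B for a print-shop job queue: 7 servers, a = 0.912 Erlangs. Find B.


B(c,a) = (a^c/c!) / Σ_{k=0}^{c} a^k/k!
a^7/7! = 0.0001041
Σ terms (k=0..7): 1.00000 + 0.91200 + 0.41587 + 0.12643 + 0.02882 + 0.005258 + 0.0007992 + 0.0001041 = 2.489283
B = 0.0001041/2.489283 = 0.00004183

Final: 0.00004183


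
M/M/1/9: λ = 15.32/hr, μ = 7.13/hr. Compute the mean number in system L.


ρ = 15.32/7.13 = 2.1487
L = ρ[1 − (K+1)ρ^K + Kρ^(K+1)] / [(1−ρ)(1−ρ^(K+1))]
Numerator: 2.1487·(1 − 10·976.164746 + 9·2097.453563) = 19588.187689
Denominator: (-1.1487)·(-2096.453563) = 2408.128286
L = 19588.187689/2408.128286 = 8.1342

Final: 8.1342


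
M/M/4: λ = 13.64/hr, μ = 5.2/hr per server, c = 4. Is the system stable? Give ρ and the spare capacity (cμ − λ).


Total capacity cμ = 4·5.2 = 20.80/hr
ρ = λ/(cμ) = 13.64/20.80 = 0.6558
Stable ⇔ ρ < 1: YES
Spare capacity = cμ − λ = 20.80 − 13.64 = 7.16/hr

Final: ρ = 0.6558; stable; margin = 7.16/hr


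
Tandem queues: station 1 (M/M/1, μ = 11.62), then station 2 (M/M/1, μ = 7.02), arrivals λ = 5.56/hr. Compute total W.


Each node sees arrival rate λ = 5.56/hr (tandem ⇒ throughput preserved).
W₁ = 1/(μ₁−λ) = 1/(11.62−5.56) = 0.16502 hr
W₂ = 1/(μ₂−λ) = 1/(7.02−5.56) = 0.68493 hr
W_total = W₁ + W₂ = 0.16502 + 0.68493 = 0.84995 hr

Final: 0.84995 hr


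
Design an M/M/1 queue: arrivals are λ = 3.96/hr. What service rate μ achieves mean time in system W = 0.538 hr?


W = 1/(μ−λ) ⇒ μ − λ = 1/W = 1/0.538 = 1.8587
μ = λ + 1/W = 3.96 + 1.8587 = 5.8187 per hr

Final: 5.8187 /hr


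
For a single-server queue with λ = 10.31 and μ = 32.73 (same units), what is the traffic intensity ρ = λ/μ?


ρ = λ/μ = 10.31/32.73 = 0.3150

Final: 0.3150


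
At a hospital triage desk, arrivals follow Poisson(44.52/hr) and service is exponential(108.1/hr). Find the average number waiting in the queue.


ρ = 44.52/108.1 = 0.4118
Lq = ρ²/(1−ρ) = 0.1696/0.5882 = 0.2884

Final: 0.2884


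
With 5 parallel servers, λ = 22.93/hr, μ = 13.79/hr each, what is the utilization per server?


ρ = λ/(cμ) = 22.93/(5·13.79) = 22.93/68.95 = 0.3326

Final: 0.3326


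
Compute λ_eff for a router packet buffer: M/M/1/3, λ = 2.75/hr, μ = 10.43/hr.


ρ = 0.2637; P_K = (1−ρ)ρ^3/(1−ρ^4) = 0.013562
λ_eff = λ(1 − P_K) = 2.75·(1 − 0.013562) = 2.75·0.986438 = 2.7127 /hr

Final: 2.7127 /hr


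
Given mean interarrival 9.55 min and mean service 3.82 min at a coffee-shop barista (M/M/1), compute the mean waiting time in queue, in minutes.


λ = 60/9.55 = 6.2827 /hr
μ = 60/3.82 = 15.7068 /hr
ρ = λ/μ = 6.2827/15.7068 = 0.4000
Wq = ρ/(μ−λ) = 0.4000/(15.7068−6.2827) = 0.04244 hr
In minutes: 0.04244·60 = 2.547 min

Final: 2.547 min


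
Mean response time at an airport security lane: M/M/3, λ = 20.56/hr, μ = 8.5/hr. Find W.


a = 2.4188; ρ = 0.8063; P₀ = 0.053998
Lq = P₀·a^c·ρ/(c!(1−ρ)²) = 2.73618
Wq = Lq/λ = 2.73618/20.56 = 0.13308 hr
W = Wq + 1/μ = 0.13308 + 0.11765 = 0.25073 hr

Final: 0.25073 hr


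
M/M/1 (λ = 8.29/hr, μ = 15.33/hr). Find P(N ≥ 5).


ρ = 8.29/15.33 = 0.5408
P(N ≥ n) = ρ^n = 0.5408^5 = 0.046245

Final: 0.046245


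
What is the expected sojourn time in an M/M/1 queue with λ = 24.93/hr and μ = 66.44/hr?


W = 1/(μ−λ) = 1/(66.44 − 24.93) = 1/41.51 = 0.02409 hr

Final: 0.02409 hr


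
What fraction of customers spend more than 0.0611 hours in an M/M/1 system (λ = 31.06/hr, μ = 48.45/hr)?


W ~ Exponential(μ−λ) for M/M/1.
μ − λ = 48.45 − 31.06 = 17.3900
P(W > t) = e^{−(μ−λ)t} = e^{−1.0625} = 0.345581

Final: 0.345581


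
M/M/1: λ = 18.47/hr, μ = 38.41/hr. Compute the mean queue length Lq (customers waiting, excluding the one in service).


ρ = 18.47/38.41 = 0.4809
Lq = ρ²/(1−ρ) = 0.2312/0.5191 = 0.4454

Final: 0.4454


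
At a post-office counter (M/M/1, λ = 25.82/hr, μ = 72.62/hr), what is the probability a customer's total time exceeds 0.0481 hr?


W ~ Exponential(μ−λ) for M/M/1.
μ − λ = 72.62 − 25.82 = 46.8000
P(W > t) = e^{−(μ−λ)t} = e^{−2.2511} = 0.105285

Final: 0.105285


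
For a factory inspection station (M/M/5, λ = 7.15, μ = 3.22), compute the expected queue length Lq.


a = λ/μ = 2.2205; ρ = a/5 = 0.4441
P₀ = 0.107150
Lq = P₀·a^c·ρ / (c!·(1−ρ)²) = 0.107150·53.98223·0.4441/(120·0.30903)
= 0.06927

Final: 0.06927


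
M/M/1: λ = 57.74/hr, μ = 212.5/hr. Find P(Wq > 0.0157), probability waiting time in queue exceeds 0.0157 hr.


ρ = 57.74/212.5 = 0.2717
P(Wq > t) = ρ·e^{−(μ−λ)t} = 0.2717·e^{−2.4297}
= 0.2717·0.088060 = 0.023928

Final: 0.023928


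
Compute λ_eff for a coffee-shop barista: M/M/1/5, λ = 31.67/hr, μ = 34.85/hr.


ρ = 0.9088; P_K = (1−ρ)ρ^5/(1−ρ^6) = 0.129473
λ_eff = λ(1 − P_K) = 31.67·(1 − 0.129473) = 31.67·0.870527 = 27.5696 /hr

Final: 27.5696 /hr


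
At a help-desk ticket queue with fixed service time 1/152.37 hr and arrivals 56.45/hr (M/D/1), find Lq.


ρ = 56.45/152.37 = 0.3705
M/D/1: Lq = ρ²/(2(1−ρ)) = 0.1373/(2·0.6295) = 0.10902

Final: 0.10902


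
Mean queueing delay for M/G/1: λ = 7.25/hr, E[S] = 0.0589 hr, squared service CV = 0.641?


ρ = λ·E[S] = 7.25·0.0589 = 0.4270
E[S²] = E[S]²(1+C_s²) = 0.0589²·(1+0.641) = 0.005693
Wq = λ·E[S²]/(2(1−ρ)) = 7.25·0.005693/(2·0.5730) = 0.03602 hr

Final: 0.03602 hr


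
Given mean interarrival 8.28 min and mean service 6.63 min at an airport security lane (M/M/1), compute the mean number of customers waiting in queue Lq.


λ = 60/8.28 = 7.2464 /hr
μ = 60/6.63 = 9.0498 /hr
ρ = λ/μ = 7.2464/9.0498 = 0.8007
Lq = ρ²/(1−ρ) = 0.6412/0.1993 = 3.2175

Final: 3.2175


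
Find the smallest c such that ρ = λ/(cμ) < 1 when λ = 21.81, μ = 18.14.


Stability requires cμ > λ ⇔ c > λ/μ.
λ/μ = 21.81/18.14 = 1.2023
Minimum integer c = ⌊1.2023⌋ + 1 = 2
Check: 2·18.14 = 36.28 > 21.81, while 1·18.14 = 18.14 ≤ 21.81

Final: 2 servers


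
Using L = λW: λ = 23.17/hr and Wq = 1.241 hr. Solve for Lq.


Lq = λWq = 23.17·1.241 = 28.7540

Final: 28.7540


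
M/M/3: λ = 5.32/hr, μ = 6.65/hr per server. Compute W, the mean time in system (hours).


a = 0.8000; ρ = 0.2667; P₀ = 0.447154
Lq = P₀·a^c·ρ/(c!(1−ρ)²) = 0.01892
Wq = Lq/λ = 0.01892/5.32 = 0.003557 hr
W = Wq + 1/μ = 0.003557 + 0.15038 = 0.15393 hr

Final: 0.15393 hr


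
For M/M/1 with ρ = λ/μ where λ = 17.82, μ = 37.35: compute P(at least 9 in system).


ρ = 17.82/37.35 = 0.4771
P(N ≥ n) = ρ^n = 0.4771^9 = 0.001281

Final: 0.001281


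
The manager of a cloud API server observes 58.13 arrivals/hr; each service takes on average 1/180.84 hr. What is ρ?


ρ = λ/μ = 58.13/180.84 = 0.3214

Final: 0.3214


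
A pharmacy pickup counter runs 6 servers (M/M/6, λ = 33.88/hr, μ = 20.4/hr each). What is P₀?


a = λ/μ = 33.88/20.4 = 1.6608; ρ = a/c = 0.2768
Σ_{k=0}^{5} a^k/k! (terms k=0..5) = 1.00000 + 1.66078 + 1.37910 + 0.76346 + 0.31699 + 0.10529 = 5.22563
Tail: a^6/(6!(1−ρ)) = 20.98357/(720·0.7232) = 0.04030
P₀ = 1/(5.22563 + 0.04030) = 1/5.26593 = 0.189900

Final: 0.189900


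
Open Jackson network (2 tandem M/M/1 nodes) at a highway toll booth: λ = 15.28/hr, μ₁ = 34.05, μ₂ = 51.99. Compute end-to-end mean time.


Each node sees arrival rate λ = 15.28/hr (tandem ⇒ throughput preserved).
W₁ = 1/(μ₁−λ) = 1/(34.05−15.28) = 0.05328 hr
W₂ = 1/(μ₂−λ) = 1/(51.99−15.28) = 0.02724 hr
W_total = W₁ + W₂ = 0.05328 + 0.02724 = 0.08052 hr

Final: 0.08052 hr


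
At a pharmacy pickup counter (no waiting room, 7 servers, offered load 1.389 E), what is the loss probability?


B(c,a) = (a^c/c!) / Σ_{k=0}^{c} a^k/k!
a^7/7! = 0.001979
Σ terms (k=0..7): 1.00000 + 1.38900 + 0.96466 + 0.44664 + 0.15509 + 0.04309 + 0.009974 + 0.001979 = 4.010432
B = 0.001979/4.010432 = 0.0004935

Final: 0.0004935


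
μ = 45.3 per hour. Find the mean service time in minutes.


Mean service time = 1/μ = 1/45.3 hour = 0.02208 hour
In minutes: 0.02208 × 60 = 1.3245 min

Final: 1.3245 min


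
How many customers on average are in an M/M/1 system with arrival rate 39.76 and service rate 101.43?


ρ = λ/μ = 39.76/101.43 = 0.3920
L = ρ/(1−ρ) = 0.3920/(1 − 0.3920) = 0.3920/0.6080 = 0.6447

Final: 0.6447


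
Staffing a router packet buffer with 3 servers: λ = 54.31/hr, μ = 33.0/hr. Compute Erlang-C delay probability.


a = λ/μ = 1.6458; ρ = a/3 = 0.5486
P₀ = 0.177123 (from M/M/c formula)
C(c,a) = [a^c/(c!(1−ρ))]·P₀ = [4.45756/(6·0.4514)]·0.177123
= 1.64578·0.177123 = 0.291505

Final: 0.291505


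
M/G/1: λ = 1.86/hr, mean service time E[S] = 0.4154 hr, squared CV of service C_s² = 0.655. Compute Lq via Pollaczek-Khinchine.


ρ = λ·E[S] = 1.86·0.4154 = 0.7726
Lq = ρ²(1+C_s²)/(2(1−ρ)) = 0.5970·(1+0.655)/(2·0.2274)
= 0.5970·1.6550/0.4547 = 2.17280

Final: 2.17280


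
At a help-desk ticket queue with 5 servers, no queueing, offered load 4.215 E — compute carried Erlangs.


B(5,4.215) = 0.218170 (Erlang-B)
Carried load = a(1 − B) = 4.215·(1 − 0.218170) = 4.215·0.781830 = 3.2954 E

Final: 3.2954 Erlangs


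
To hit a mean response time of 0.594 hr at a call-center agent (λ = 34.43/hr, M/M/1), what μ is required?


W = 1/(μ−λ) ⇒ μ − λ = 1/W = 1/0.594 = 1.6835
μ = λ + 1/W = 34.43 + 1.6835 = 36.1135 per hr

Final: 36.1135 /hr


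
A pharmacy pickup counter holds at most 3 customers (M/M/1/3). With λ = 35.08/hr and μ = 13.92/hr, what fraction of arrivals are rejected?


ρ = λ/μ = 35.08/13.92 = 2.5201
P_K = (1−ρ)ρ^K/(1−ρ^(K+1)) = (-1.5201·16.005198)/(1 − 40.334938)
= -24.329740/-39.334938 = 0.618527

Final: 0.618527


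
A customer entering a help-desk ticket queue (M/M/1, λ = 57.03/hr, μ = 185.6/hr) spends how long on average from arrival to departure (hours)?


W = 1/(μ−λ) = 1/(185.6 − 57.03) = 1/128.57 = 0.007778 hr

Final: 0.007778 hr


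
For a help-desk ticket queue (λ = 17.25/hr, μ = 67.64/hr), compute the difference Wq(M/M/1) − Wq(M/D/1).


ρ = 17.25/67.64 = 0.2550
Wq(M/M/1) = ρ/(μ−λ) = 0.2550/50.39 = 0.005061 hr
Wq(M/D/1) = ρ/(2(μ−λ)) = 0.002531 hr
Savings = 0.005061 − 0.002531 = 0.002531 hr

Final: 0.002531 hr


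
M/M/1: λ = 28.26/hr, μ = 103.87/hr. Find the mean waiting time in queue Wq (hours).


ρ = 28.26/103.87 = 0.2721
Wq = ρ/(μ−λ) = 0.2721/(103.87 − 28.26) = 0.2721/75.61 = 0.003598 hr

Final: 0.003598 hr


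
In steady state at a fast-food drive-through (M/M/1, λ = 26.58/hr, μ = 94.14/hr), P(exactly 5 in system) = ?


ρ = 26.58/94.14 = 0.2823
P_n = (1−ρ)·ρ^n = (1 − 0.2823)·0.2823^5 = 0.7177·0.001794 = 0.001288

Final: 0.001288


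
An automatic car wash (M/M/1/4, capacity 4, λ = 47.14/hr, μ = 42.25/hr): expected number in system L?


ρ = 47.14/42.25 = 1.1157
L = ρ[1 − (K+1)ρ^K + Kρ^(K+1)] / [(1−ρ)(1−ρ^(K+1))]
Numerator: 1.1157·(1 − 5·1.549714 + 4·1.729077) = 0.187154
Denominator: (-0.1157)·(-0.729077) = 0.084383
L = 0.187154/0.084383 = 2.2179

Final: 2.2179


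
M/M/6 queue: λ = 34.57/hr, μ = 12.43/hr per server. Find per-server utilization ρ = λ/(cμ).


ρ = λ/(cμ) = 34.57/(6·12.43) = 34.57/74.58 = 0.4635

Final: 0.4635


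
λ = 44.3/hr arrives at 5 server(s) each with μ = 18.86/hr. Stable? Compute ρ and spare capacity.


Total capacity cμ = 5·18.86 = 94.30/hr
ρ = λ/(cμ) = 44.3/94.30 = 0.4698
Stable ⇔ ρ < 1: YES
Spare capacity = cμ − λ = 94.30 − 44.3 = 50.00/hr

Final: ρ = 0.4698; stable; margin = 50.00/hr


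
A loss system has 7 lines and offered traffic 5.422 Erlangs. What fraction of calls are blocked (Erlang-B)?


B(c,a) = (a^c/c!) / Σ_{k=0}^{c} a^k/k!
a^7/7! = 27.332922
Σ terms (k=0..7): 1.00000 + 5.42200 + 14.69904 + 26.56607 + 36.01031 + 39.04958 + 35.28780 + 27.33292 = 185.367714
B = 27.332922/185.367714 = 0.147452

Final: 0.147452


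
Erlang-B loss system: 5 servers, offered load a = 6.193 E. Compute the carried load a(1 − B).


B(5,6.193) = 0.373665 (Erlang-B)
Carried load = a(1 − B) = 6.193·(1 − 0.373665) = 6.193·0.626335 = 3.8789 E

Final: 3.8789 Erlangs


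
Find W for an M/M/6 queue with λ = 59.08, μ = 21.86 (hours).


a = 2.7027; ρ = 0.4504; P₀ = 0.066425
Lq = P₀·a^c·ρ/(c!(1−ρ)²) = 0.05362
Wq = Lq/λ = 0.05362/59.08 = 0.0009076 hr
W = Wq + 1/μ = 0.0009076 + 0.04575 = 0.04665 hr

Final: 0.04665 hr


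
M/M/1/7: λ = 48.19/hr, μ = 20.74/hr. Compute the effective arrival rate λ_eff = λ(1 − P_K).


ρ = 2.3235; P_K = (1−ρ)ρ^7/(1−ρ^8) = 0.570292
λ_eff = λ(1 − P_K) = 48.19·(1 − 0.570292) = 48.19·0.429708 = 20.7077 /hr

Final: 20.7077 /hr


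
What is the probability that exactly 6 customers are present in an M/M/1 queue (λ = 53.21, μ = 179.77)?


ρ = 53.21/179.77 = 0.2960
P_n = (1−ρ)·ρ^n = (1 − 0.2960)·0.2960^6 = 0.7040·0.0006724 = 0.0004734

Final: 0.0004734


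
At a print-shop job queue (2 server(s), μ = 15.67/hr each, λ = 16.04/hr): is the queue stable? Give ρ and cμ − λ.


Total capacity cμ = 2·15.67 = 31.34/hr
ρ = λ/(cμ) = 16.04/31.34 = 0.5118
Stable ⇔ ρ < 1: YES
Spare capacity = cμ − λ = 31.34 − 16.04 = 15.30/hr

Final: ρ = 0.5118; stable; margin = 15.30/hr


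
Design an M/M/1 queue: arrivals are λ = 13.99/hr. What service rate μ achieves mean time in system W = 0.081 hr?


W = 1/(μ−λ) ⇒ μ − λ = 1/W = 1/0.081 = 12.3457
μ = λ + 1/W = 13.99 + 12.3457 = 26.3357 per hr

Final: 26.3357 /hr


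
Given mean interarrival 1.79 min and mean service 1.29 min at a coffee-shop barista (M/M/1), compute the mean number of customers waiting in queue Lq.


λ = 60/1.79 = 33.5196 /hr
μ = 60/1.29 = 46.5116 /hr
ρ = λ/μ = 33.5196/46.5116 = 0.7207
Lq = ρ²/(1−ρ) = 0.5194/0.2793 = 1.8593

Final: 1.8593


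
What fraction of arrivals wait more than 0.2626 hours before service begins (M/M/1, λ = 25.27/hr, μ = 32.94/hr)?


ρ = 25.27/32.94 = 0.7672
P(Wq > t) = ρ·e^{−(μ−λ)t} = 0.7672·e^{−2.0141}
= 0.7672·0.133435 = 0.102365

Final: 0.102365


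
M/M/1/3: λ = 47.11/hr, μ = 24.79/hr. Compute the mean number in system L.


ρ = 47.11/24.79 = 1.9004
L = ρ[1 − (K+1)ρ^K + Kρ^(K+1)] / [(1−ρ)(1−ρ^(K+1))]
Numerator: 1.9004·(1 − 4·6.862933 + 3·13.042063) = 24.086076
Denominator: (-0.9004)·(-12.042063) = 10.842229
L = 24.086076/10.842229 = 2.2215

Final: 2.2215


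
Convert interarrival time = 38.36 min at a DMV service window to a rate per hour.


λ = 1/(interarrival time) in consistent units.
1 hour = 60 min, so λ = 60/38.36 = 1.5641 per hour

Final: 1.5641 /hr


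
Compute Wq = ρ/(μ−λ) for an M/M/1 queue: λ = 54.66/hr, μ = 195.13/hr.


ρ = 54.66/195.13 = 0.2801
Wq = ρ/(μ−λ) = 0.2801/(195.13 − 54.66) = 0.2801/140.47 = 0.001994 hr

Final: 0.001994 hr


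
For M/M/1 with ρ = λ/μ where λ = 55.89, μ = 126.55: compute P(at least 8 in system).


ρ = 55.89/126.55 = 0.4416
P(N ≥ n) = ρ^n = 0.4416^8 = 0.001447

Final: 0.001447


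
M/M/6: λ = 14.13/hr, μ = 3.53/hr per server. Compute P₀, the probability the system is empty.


a = λ/μ = 14.13/3.53 = 4.0028; ρ = a/c = 0.6671
Σ_{k=0}^{5} a^k/k! (terms k=0..5) = 1.00000 + 4.00283 + 8.01134 + 10.68935 + 10.69692 + 8.56359 = 42.96402
Tail: a^6/(6!(1−ρ)) = 4113.43594/(720·0.3329) = 17.16363
P₀ = 1/(42.96402 + 17.16363) = 1/60.12765 = 0.016631

Final: 0.016631


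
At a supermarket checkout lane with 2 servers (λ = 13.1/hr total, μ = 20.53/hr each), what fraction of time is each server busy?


ρ = λ/(cμ) = 13.1/(2·20.53) = 13.1/41.06 = 0.3190

Final: 0.3190


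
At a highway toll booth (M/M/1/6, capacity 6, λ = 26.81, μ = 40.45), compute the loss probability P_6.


ρ = λ/μ = 26.81/40.45 = 0.6628
P_K = (1−ρ)ρ^K/(1−ρ^(K+1)) = (0.3372·0.084775)/(1 − 0.056189)
= 0.028587/0.943811 = 0.030289

Final: 0.030289


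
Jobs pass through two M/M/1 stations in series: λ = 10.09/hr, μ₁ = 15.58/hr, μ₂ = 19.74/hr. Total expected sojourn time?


Each node sees arrival rate λ = 10.09/hr (tandem ⇒ throughput preserved).
W₁ = 1/(μ₁−λ) = 1/(15.58−10.09) = 0.18215 hr
W₂ = 1/(μ₂−λ) = 1/(19.74−10.09) = 0.10363 hr
W_total = W₁ + W₂ = 0.18215 + 0.10363 = 0.28578 hr

Final: 0.28578 hr


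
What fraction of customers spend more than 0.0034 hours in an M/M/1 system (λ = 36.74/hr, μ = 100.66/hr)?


W ~ Exponential(μ−λ) for M/M/1.
μ − λ = 100.66 − 36.74 = 63.9200
P(W > t) = e^{−(μ−λ)t} = e^{−0.2173} = 0.804666

Final: 0.804666


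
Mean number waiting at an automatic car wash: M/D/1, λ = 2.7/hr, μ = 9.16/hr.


ρ = 2.7/9.16 = 0.2948
M/D/1: Lq = ρ²/(2(1−ρ)) = 0.08688/(2·0.7052) = 0.06160

Final: 0.06160


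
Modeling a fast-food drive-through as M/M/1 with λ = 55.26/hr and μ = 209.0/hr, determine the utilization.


ρ = λ/μ = 55.26/209.0 = 0.2644

Final: 0.2644


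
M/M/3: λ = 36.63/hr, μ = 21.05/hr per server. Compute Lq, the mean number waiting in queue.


a = λ/μ = 1.7401; ρ = a/3 = 0.5800
P₀ = 0.157594
Lq = P₀·a^c·ρ / (c!·(1−ρ)²) = 0.157594·5.26932·0.5800/(6·0.17636)
= 0.45520

Final: 0.45520


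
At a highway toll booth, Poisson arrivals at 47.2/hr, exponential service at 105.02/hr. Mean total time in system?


W = 1/(μ−λ) = 1/(105.02 − 47.2) = 1/57.82 = 0.01730 hr

Final: 0.01730 hr


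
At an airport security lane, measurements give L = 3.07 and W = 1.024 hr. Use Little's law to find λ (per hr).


λ = L/W = 3.07/1.024 = 2.9980 /hr

Final: 2.9980 /hr


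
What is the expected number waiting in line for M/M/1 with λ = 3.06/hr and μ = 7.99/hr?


ρ = 3.06/7.99 = 0.3830
Lq = ρ²/(1−ρ) = 0.1467/0.6170 = 0.2377

Final: 0.2377


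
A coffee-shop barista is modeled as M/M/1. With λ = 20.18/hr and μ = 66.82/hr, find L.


ρ = λ/μ = 20.18/66.82 = 0.3020
L = ρ/(1−ρ) = 0.3020/(1 − 0.3020) = 0.3020/0.6980 = 0.4327

Final: 0.4327


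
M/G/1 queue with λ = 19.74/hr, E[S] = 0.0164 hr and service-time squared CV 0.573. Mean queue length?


ρ = λ·E[S] = 19.74·0.0164 = 0.3237
Lq = ρ²(1+C_s²)/(2(1−ρ)) = 0.1048·(1+0.573)/(2·0.6763)
= 0.1048·1.5730/1.3525 = 0.12189

Final: 0.12189


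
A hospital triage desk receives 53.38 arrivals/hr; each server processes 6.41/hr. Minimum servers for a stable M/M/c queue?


Stability requires cμ > λ ⇔ c > λ/μ.
λ/μ = 53.38/6.41 = 8.3276
Minimum integer c = ⌊8.3276⌋ + 1 = 9
Check: 9·6.41 = 57.69 > 53.38, while 8·6.41 = 51.28 ≤ 53.38

Final: 9 servers


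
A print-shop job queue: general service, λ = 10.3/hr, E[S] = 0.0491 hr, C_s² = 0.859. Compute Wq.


ρ = λ·E[S] = 10.3·0.0491 = 0.5057
E[S²] = E[S]²(1+C_s²) = 0.0491²·(1+0.859) = 0.004482
Wq = λ·E[S²]/(2(1−ρ)) = 10.3·0.004482/(2·0.4943) = 0.04670 hr

Final: 0.04670 hr


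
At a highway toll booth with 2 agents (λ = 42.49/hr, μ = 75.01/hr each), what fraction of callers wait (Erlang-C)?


a = λ/μ = 0.5665; ρ = a/2 = 0.2832
P₀ = 0.558568 (from M/M/c formula)
C(c,a) = [a^c/(c!(1−ρ))]·P₀ = [0.32087/(2·0.7168)]·0.558568
= 0.22383·0.558568 = 0.125026

Final: 0.125026


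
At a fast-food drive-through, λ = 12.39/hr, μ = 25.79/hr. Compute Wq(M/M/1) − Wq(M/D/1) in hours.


ρ = 12.39/25.79 = 0.4804
Wq(M/M/1) = ρ/(μ−λ) = 0.4804/13.40 = 0.03585 hr
Wq(M/D/1) = ρ/(2(μ−λ)) = 0.01793 hr
Savings = 0.03585 − 0.01793 = 0.01793 hr

Final: 0.01793 hr


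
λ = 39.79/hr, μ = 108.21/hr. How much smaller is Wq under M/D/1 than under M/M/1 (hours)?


ρ = 39.79/108.21 = 0.3677
Wq(M/M/1) = ρ/(μ−λ) = 0.3677/68.42 = 0.005374 hr
Wq(M/D/1) = ρ/(2(μ−λ)) = 0.002687 hr
Savings = 0.005374 − 0.002687 = 0.002687 hr

Final: 0.002687 hr


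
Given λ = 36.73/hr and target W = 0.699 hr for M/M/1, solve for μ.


W = 1/(μ−λ) ⇒ μ − λ = 1/W = 1/0.699 = 1.4306
μ = λ + 1/W = 36.73 + 1.4306 = 38.1606 per hr

Final: 38.1606 /hr


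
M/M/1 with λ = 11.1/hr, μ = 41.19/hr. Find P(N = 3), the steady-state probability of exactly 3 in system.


ρ = 11.1/41.19 = 0.2695
P_n = (1−ρ)·ρ^n = (1 − 0.2695)·0.2695^3 = 0.7305·0.019570 = 0.014296

Final: 0.014296


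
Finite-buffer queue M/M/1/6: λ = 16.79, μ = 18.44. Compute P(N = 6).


ρ = λ/μ = 16.79/18.44 = 0.9105
P_K = (1−ρ)ρ^K/(1−ρ^(K+1)) = (0.08948·0.569821)/(1 − 0.518834)
= 0.050987/0.481166 = 0.105966

Final: 0.105966


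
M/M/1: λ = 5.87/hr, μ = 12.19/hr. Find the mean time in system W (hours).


W = 1/(μ−λ) = 1/(12.19 − 5.87) = 1/6.32 = 0.1582 hr

Final: 0.1582 hr


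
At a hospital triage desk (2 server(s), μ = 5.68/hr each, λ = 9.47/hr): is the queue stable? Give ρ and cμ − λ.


Total capacity cμ = 2·5.68 = 11.36/hr
ρ = λ/(cμ) = 9.47/11.36 = 0.8336
Stable ⇔ ρ < 1: YES
Spare capacity = cμ − λ = 11.36 − 9.47 = 1.89/hr

Final: ρ = 0.8336; stable; margin = 1.89/hr


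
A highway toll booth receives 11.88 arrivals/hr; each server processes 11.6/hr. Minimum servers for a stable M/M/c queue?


Stability requires cμ > λ ⇔ c > λ/μ.
λ/μ = 11.88/11.6 = 1.0241
Minimum integer c = ⌊1.0241⌋ + 1 = 2
Check: 2·11.6 = 23.20 > 11.88, while 1·11.6 = 11.60 ≤ 11.88

Final: 2 servers


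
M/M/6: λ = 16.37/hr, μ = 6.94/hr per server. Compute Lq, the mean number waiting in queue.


a = λ/μ = 2.3588; ρ = a/6 = 0.3931
P₀ = 0.094156
Lq = P₀·a^c·ρ / (c!·(1−ρ)²) = 0.094156·172.24049·0.3931/(720·0.36829)
= 0.02404

Final: 0.02404


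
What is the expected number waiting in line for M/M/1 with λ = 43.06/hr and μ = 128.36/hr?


ρ = 43.06/128.36 = 0.3355
Lq = ρ²/(1−ρ) = 0.1125/0.6645 = 0.1693

Final: 0.1693


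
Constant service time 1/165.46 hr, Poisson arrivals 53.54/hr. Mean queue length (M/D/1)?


ρ = 53.54/165.46 = 0.3236
M/D/1: Lq = ρ²/(2(1−ρ)) = 0.1047/(2·0.6764) = 0.07740

Final: 0.07740


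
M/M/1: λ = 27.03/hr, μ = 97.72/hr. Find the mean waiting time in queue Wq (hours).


ρ = 27.03/97.72 = 0.2766
Wq = ρ/(μ−λ) = 0.2766/(97.72 − 27.03) = 0.2766/70.69 = 0.003913 hr

Final: 0.003913 hr


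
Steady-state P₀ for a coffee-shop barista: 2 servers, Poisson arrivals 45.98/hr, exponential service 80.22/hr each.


a = λ/μ = 45.98/80.22 = 0.5732; ρ = a/c = 0.2866
Σ_{k=0}^{1} a^k/k! (terms k=0..1) = 1.00000 + 0.57317 = 1.57317
Tail: a^2/(2!(1−ρ)) = 0.32853/(2·0.7134) = 0.23025
P₀ = 1/(1.57317 + 0.23025) = 1/1.80342 = 0.554501

Final: 0.554501


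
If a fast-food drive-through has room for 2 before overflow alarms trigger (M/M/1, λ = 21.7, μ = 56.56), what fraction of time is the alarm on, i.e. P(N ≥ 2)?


ρ = 21.7/56.56 = 0.3837
P(N ≥ n) = ρ^n = 0.3837^2 = 0.147198

Final: 0.147198


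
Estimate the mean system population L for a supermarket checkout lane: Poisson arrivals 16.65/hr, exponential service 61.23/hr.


ρ = λ/μ = 16.65/61.23 = 0.2719
L = ρ/(1−ρ) = 0.2719/(1 − 0.2719) = 0.2719/0.7281 = 0.3735

Final: 0.3735
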